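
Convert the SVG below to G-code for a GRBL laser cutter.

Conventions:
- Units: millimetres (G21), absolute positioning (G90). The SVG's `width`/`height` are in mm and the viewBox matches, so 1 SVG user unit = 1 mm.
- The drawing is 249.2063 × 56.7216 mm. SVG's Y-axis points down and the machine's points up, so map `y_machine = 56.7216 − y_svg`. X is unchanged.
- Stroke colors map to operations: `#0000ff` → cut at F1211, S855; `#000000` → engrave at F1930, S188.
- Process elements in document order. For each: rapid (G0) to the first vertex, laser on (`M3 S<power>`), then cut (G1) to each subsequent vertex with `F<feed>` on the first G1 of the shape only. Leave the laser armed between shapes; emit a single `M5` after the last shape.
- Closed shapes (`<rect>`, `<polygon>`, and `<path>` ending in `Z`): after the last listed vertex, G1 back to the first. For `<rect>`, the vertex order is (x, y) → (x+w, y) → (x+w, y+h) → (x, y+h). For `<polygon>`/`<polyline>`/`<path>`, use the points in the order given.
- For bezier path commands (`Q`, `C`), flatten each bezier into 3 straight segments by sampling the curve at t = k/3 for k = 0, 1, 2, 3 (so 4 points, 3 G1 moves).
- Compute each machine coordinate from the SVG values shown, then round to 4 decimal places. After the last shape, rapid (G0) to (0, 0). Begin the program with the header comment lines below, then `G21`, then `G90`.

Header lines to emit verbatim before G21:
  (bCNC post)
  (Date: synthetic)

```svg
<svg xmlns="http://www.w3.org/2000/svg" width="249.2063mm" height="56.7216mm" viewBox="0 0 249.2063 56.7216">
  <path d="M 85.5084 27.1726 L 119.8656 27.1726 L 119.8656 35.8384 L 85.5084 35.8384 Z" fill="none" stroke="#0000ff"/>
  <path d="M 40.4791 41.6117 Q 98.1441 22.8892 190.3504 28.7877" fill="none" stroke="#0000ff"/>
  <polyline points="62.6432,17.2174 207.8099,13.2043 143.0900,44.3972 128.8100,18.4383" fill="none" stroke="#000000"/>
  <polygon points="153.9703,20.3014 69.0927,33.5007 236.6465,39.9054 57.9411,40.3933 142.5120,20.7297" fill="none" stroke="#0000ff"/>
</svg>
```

Since the viewBox matches the mm dimensions, user units are millimetres directly. The only transform is the Y-flip y_m = 56.7216 − y_svg.

Shape 1 is a rectangle drawn with `<path>`. Its stroke #0000ff means cut at S855, F1211. After flipping Y the toolpath is (85.5084,29.5490) → (119.8656,29.5490) → (119.8656,20.8832) → (85.5084,20.8832) → (85.5084,29.5490), returning to the start.

Shape 2 is a quadratic bezier drawn with `<path>`. Its stroke #0000ff means cut at S855, F1211. After flipping Y the toolpath is (40.4791,15.1099) → (82.7604,24.8559) → (132.7175,29.1306) → (190.3504,27.9339).

Shape 3 is a open polyline drawn with `<polyline>`. Its stroke #000000 means engrave at S188, F1930. After flipping Y the toolpath is (62.6432,39.5042) → (207.8099,43.5173) → (143.0900,12.3244) → (128.8100,38.2833).

Shape 4 is a closed polygon drawn with `<polygon>`. Its stroke #0000ff means cut at S855, F1211. After flipping Y the toolpath is (153.9703,36.4202) → (69.0927,23.2209) → (236.6465,16.8162) → (57.9411,16.3283) → (142.5120,35.9919) → (153.9703,36.4202), returning to the start.

(bCNC post)
(Date: synthetic)
G21
G90
G0 X85.5084 Y29.5490
M3 S855
G1 X119.8656 Y29.5490 F1211
G1 X119.8656 Y20.8832
G1 X85.5084 Y20.8832
G1 X85.5084 Y29.5490
G0 X40.4791 Y15.1099
M3 S855
G1 X82.7604 Y24.8559 F1211
G1 X132.7175 Y29.1306
G1 X190.3504 Y27.9339
G0 X62.6432 Y39.5042
M3 S188
G1 X207.8099 Y43.5173 F1930
G1 X143.0900 Y12.3244
G1 X128.8100 Y38.2833
G0 X153.9703 Y36.4202
M3 S855
G1 X69.0927 Y23.2209 F1211
G1 X236.6465 Y16.8162
G1 X57.9411 Y16.3283
G1 X142.5120 Y35.9919
G1 X153.9703 Y36.4202
M5
G0 X0.0000 Y0.0000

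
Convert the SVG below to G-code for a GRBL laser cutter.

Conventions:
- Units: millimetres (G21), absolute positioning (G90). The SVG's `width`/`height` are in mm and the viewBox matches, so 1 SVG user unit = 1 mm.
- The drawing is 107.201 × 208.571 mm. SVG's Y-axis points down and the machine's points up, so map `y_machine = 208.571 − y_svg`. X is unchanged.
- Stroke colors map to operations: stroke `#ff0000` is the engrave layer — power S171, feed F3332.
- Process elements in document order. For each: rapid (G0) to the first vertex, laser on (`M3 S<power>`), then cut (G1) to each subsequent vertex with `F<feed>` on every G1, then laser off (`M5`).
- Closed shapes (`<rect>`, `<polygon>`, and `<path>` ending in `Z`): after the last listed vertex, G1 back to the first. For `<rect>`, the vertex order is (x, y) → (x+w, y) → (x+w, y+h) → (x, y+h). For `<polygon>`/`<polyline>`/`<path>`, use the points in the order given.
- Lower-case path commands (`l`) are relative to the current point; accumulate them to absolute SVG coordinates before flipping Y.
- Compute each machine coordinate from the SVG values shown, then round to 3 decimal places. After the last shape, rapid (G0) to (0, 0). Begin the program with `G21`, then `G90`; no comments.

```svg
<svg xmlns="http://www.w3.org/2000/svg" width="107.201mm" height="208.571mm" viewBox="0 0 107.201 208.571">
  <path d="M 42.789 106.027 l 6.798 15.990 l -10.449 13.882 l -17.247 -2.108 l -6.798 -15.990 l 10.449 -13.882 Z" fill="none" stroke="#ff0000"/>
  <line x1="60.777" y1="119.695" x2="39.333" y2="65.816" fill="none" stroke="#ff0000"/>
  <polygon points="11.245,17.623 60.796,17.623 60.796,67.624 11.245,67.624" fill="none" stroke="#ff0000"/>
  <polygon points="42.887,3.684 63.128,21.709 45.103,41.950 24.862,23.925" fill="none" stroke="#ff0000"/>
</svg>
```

G21
G90
G0 X42.789 Y102.544
M3 S171
G1 X49.587 Y86.554 F3332
G1 X39.138 Y72.672 F3332
G1 X21.891 Y74.780 F3332
G1 X15.093 Y90.770 F3332
G1 X25.542 Y104.652 F3332
G1 X42.789 Y102.544 F3332
M5
G0 X60.777 Y88.876
M3 S171
G1 X39.333 Y142.755 F3332
M5
G0 X11.245 Y190.948
M3 S171
G1 X60.796 Y190.948 F3332
G1 X60.796 Y140.947 F3332
G1 X11.245 Y140.947 F3332
G1 X11.245 Y190.948 F3332
M5
G0 X42.887 Y204.887
M3 S171
G1 X63.128 Y186.862 F3332
G1 X45.103 Y166.621 F3332
G1 X24.862 Y184.646 F3332
G1 X42.887 Y204.887 F3332
M5
G0 X0.000 Y0.000

viewBox `0 0 107.201 208.571` with mm width/height → 1 unit = 1 mm. Flip: y_m = 208.571 − y_svg.

**Shape 1** — `<path>` regular polygon, stroke `#ff0000` → engrave (S171, F3332). Machine vertices: (42.789,102.544) → (49.587,86.554) → (39.138,72.672) → (21.891,74.780) → (15.093,90.770) → (25.542,104.652) → (42.789,102.544). Closed: final G1 returns to the first vertex.

**Shape 2** — `<line>` line segment, stroke `#ff0000` → engrave (S171, F3332). Machine vertices: (60.777,88.876) → (39.333,142.755). Open path.

**Shape 3** — `<polygon>` rectangle, stroke `#ff0000` → engrave (S171, F3332). Machine vertices: (11.245,190.948) → (60.796,190.948) → (60.796,140.947) → (11.245,140.947) → (11.245,190.948). Closed: final G1 returns to the first vertex.

**Shape 4** — `<polygon>` regular polygon, stroke `#ff0000` → engrave (S171, F3332). Machine vertices: (42.887,204.887) → (63.128,186.862) → (45.103,166.621) → (24.862,184.646) → (42.887,204.887). Closed: final G1 returns to the first vertex.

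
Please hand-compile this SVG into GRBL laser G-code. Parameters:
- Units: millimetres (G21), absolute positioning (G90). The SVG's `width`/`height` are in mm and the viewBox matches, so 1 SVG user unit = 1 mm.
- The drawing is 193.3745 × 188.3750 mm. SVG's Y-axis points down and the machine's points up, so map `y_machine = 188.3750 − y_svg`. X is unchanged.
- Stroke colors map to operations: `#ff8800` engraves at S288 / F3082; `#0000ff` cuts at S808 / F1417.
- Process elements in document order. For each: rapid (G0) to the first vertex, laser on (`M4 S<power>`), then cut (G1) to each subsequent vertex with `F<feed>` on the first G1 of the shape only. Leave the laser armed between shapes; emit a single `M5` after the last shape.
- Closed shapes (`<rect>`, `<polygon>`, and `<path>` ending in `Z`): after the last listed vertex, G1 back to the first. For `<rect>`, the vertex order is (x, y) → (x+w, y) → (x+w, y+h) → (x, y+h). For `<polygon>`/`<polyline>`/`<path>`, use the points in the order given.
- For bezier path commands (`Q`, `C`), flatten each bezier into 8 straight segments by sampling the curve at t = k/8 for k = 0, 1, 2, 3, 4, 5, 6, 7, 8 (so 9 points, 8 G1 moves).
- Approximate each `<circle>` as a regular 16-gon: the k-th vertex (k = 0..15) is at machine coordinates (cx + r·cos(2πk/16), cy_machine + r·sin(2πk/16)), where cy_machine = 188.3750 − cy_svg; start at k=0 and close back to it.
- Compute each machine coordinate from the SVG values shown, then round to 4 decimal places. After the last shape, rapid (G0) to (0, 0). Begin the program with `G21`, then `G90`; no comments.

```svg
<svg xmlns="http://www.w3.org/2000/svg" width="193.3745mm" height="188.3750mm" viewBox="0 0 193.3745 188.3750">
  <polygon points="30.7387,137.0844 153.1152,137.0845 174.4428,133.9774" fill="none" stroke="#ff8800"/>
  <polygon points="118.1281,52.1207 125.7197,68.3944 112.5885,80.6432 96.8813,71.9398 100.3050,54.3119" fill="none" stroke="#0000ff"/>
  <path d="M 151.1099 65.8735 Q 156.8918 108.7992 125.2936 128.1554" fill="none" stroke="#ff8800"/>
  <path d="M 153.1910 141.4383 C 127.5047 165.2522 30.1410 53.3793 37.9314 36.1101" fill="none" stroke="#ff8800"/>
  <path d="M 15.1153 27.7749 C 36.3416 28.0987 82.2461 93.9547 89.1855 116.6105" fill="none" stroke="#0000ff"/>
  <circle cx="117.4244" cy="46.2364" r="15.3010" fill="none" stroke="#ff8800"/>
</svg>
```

G21
G90
G0 X30.7387 Y51.2906
M4 S288
G1 X153.1152 Y51.2905 F3082
G1 X174.4428 Y54.3976
G1 X30.7387 Y51.2906
G0 X118.1281 Y136.2543
M4 S808
G1 X125.7197 Y119.9806 F1417
G1 X112.5885 Y107.7318
G1 X96.8813 Y116.4352
G1 X100.3050 Y134.0631
G1 X118.1281 Y136.2543
G0 X151.1099 Y122.5015
M4 S288
G1 X151.9713 Y112.1383 F3082
G1 X151.6646 Y102.5117
G1 X150.1897 Y93.6217
G1 X147.5468 Y85.4682
G1 X143.7357 Y78.0512
G1 X138.7564 Y71.3708
G1 X132.6091 Y65.4269
G1 X125.2936 Y60.2196
G0 X153.1910 Y46.9367
M4 S288
G1 X140.5441 Y43.9170 F3082
G1 X123.2498 Y50.9193
G1 X103.3801 Y65.2447
G1 X83.0074 Y84.1946
G1 X64.2040 Y105.0703
G1 X49.0420 Y125.1731
G1 X39.5937 Y141.8042
G1 X37.9314 Y152.2649
G0 X15.1153 Y160.6001
M4 S808
G1 X24.1076 Y157.6192 F1417
G1 X34.6678 Y149.7689
G1 X46.0498 Y138.3234
G1 X57.5080 Y124.5568
G1 X68.2965 Y109.7434
G1 X77.6694 Y95.1574
G1 X84.8810 Y82.0731
G1 X89.1855 Y71.7645
G0 X132.7254 Y142.1386
M4 S288
G1 X131.5607 Y147.9940 F3082
G1 X128.2438 Y152.9580
G1 X123.2798 Y156.2749
G1 X117.4244 Y157.4396
G1 X111.5690 Y156.2749
G1 X106.6050 Y152.9580
G1 X103.2881 Y147.9940
G1 X102.1234 Y142.1386
G1 X103.2881 Y136.2832
G1 X106.6050 Y131.3192
G1 X111.5690 Y128.0023
G1 X117.4244 Y126.8376
G1 X123.2798 Y128.0023
G1 X128.2438 Y131.3192
G1 X131.5607 Y136.2832
G1 X132.7254 Y142.1386
M5
G0 X0.0000 Y0.0000

Since the viewBox matches the mm dimensions, user units are millimetres directly. The only transform is the Y-flip y_m = 188.3750 − y_svg.

Shape 1 is a closed polygon drawn with `<polygon>`. Its stroke #ff8800 means engrave at S288, F3082. After flipping Y the toolpath is (30.7387,51.2906) → (153.1152,51.2905) → (174.4428,54.3976) → (30.7387,51.2906), returning to the start.

Shape 2 is a regular polygon drawn with `<polygon>`. Its stroke #0000ff means cut at S808, F1417. After flipping Y the toolpath is (118.1281,136.2543) → (125.7197,119.9806) → (112.5885,107.7318) → (96.8813,116.4352) → (100.3050,134.0631) → (118.1281,136.2543), returning to the start.

Shape 3 is a quadratic bezier drawn with `<path>`. Its stroke #ff8800 means engrave at S288, F3082. After flipping Y the toolpath is (151.1099,122.5015) → (151.9713,112.1383) → (151.6646,102.5117) → (150.1897,93.6217) → (147.5468,85.4682) → (143.7357,78.0512) → (138.7564,71.3708) → (132.6091,65.4269) → (125.2936,60.2196).

Shape 4 is a cubic bezier drawn with `<path>`. Its stroke #ff8800 means engrave at S288, F3082. After flipping Y the toolpath is (153.1910,46.9367) → (140.5441,43.9170) → (123.2498,50.9193) → (103.3801,65.2447) → (83.0074,84.1946) → (64.2040,105.0703) → (49.0420,125.1731) → (39.5937,141.8042) → (37.9314,152.2649).

Shape 5 is a cubic bezier drawn with `<path>`. Its stroke #0000ff means cut at S808, F1417. After flipping Y the toolpath is (15.1153,160.6001) → (24.1076,157.6192) → (34.6678,149.7689) → (46.0498,138.3234) → (57.5080,124.5568) → (68.2965,109.7434) → (77.6694,95.1574) → (84.8810,82.0731) → (89.1855,71.7645).

Shape 6 is a circle drawn with `<circle>`. Its stroke #ff8800 means engrave at S288, F3082. After flipping Y the toolpath is (132.7254,142.1386) → (131.5607,147.9940) → (128.2438,152.9580) → (123.2798,156.2749) → (117.4244,157.4396) → (111.5690,156.2749) → (106.6050,152.9580) → (103.2881,147.9940) → (102.1234,142.1386) → (103.2881,136.2832) → (106.6050,131.3192) → (111.5690,128.0023) → (117.4244,126.8376) → (123.2798,128.0023) → (128.2438,131.3192) → (131.5607,136.2832) → (132.7254,142.1386), returning to the start.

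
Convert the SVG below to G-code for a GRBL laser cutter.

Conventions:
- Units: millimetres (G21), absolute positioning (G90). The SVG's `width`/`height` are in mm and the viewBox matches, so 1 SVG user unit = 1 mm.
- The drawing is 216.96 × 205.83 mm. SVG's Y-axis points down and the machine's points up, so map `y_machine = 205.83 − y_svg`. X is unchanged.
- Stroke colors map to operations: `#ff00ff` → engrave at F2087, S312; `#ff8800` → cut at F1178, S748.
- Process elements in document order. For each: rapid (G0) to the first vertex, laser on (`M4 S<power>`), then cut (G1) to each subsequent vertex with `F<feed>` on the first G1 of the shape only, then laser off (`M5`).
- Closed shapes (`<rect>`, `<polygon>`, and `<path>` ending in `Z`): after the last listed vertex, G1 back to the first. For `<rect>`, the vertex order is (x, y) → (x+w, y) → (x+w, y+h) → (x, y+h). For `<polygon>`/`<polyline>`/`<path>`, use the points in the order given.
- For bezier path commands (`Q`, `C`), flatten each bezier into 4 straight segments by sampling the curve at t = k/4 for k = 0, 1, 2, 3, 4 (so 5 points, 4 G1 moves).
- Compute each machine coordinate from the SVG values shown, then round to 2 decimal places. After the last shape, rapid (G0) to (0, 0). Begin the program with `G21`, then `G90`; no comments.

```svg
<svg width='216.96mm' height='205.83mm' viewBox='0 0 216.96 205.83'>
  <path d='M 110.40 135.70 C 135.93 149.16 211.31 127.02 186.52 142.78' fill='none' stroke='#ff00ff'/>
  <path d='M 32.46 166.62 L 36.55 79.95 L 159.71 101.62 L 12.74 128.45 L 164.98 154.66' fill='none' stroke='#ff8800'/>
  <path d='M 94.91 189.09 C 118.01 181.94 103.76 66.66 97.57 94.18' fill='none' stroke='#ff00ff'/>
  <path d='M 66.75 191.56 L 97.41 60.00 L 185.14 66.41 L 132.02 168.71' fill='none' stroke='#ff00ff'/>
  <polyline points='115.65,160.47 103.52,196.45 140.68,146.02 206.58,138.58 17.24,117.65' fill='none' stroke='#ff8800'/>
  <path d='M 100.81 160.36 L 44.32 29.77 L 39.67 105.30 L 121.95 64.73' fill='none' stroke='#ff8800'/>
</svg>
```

Since the viewBox matches the mm dimensions, user units are millimetres directly. The only transform is the Y-flip y_m = 205.83 − y_svg.

Shape 1 is a cubic bezier drawn with `<path>`. Its stroke #ff00ff means engrave at S312, F2087. After flipping Y the toolpath is (110.40,70.13) → (136.55,65.56) → (167.33,67.45) → (188.67,68.91) → (186.52,63.05).

Shape 2 is a open polyline drawn with `<path>`. Its stroke #ff8800 means cut at S748, F1178. After flipping Y the toolpath is (32.46,39.21) → (36.55,125.88) → (159.71,104.21) → (12.74,77.38) → (164.98,51.17).

Shape 3 is a cubic bezier drawn with `<path>`. Its stroke #ff00ff means engrave at S312, F2087. After flipping Y the toolpath is (94.91,16.74) → (105.94,38.46) → (107.22,77.20) → (103.01,109.44) → (97.57,111.65).

Shape 4 is a open polyline drawn with `<path>`. Its stroke #ff00ff means engrave at S312, F2087. After flipping Y the toolpath is (66.75,14.27) → (97.41,145.83) → (185.14,139.42) → (132.02,37.12).

Shape 5 is a open polyline drawn with `<polyline>`. Its stroke #ff8800 means cut at S748, F1178. After flipping Y the toolpath is (115.65,45.36) → (103.52,9.38) → (140.68,59.81) → (206.58,67.25) → (17.24,88.18).

Shape 6 is a open polyline drawn with `<path>`. Its stroke #ff8800 means cut at S748, F1178. After flipping Y the toolpath is (100.81,45.47) → (44.32,176.06) → (39.67,100.53) → (121.95,141.10).

G21
G90
G0 X110.40 Y70.13
M4 S312
G1 X136.55 Y65.56 F2087
G1 X167.33 Y67.45
G1 X188.67 Y68.91
G1 X186.52 Y63.05
M5
G0 X32.46 Y39.21
M4 S748
G1 X36.55 Y125.88 F1178
G1 X159.71 Y104.21
G1 X12.74 Y77.38
G1 X164.98 Y51.17
M5
G0 X94.91 Y16.74
M4 S312
G1 X105.94 Y38.46 F2087
G1 X107.22 Y77.20
G1 X103.01 Y109.44
G1 X97.57 Y111.65
M5
G0 X66.75 Y14.27
M4 S312
G1 X97.41 Y145.83 F2087
G1 X185.14 Y139.42
G1 X132.02 Y37.12
M5
G0 X115.65 Y45.36
M4 S748
G1 X103.52 Y9.38 F1178
G1 X140.68 Y59.81
G1 X206.58 Y67.25
G1 X17.24 Y88.18
M5
G0 X100.81 Y45.47
M4 S748
G1 X44.32 Y176.06 F1178
G1 X39.67 Y100.53
G1 X121.95 Y141.10
M5
G0 X0.00 Y0.00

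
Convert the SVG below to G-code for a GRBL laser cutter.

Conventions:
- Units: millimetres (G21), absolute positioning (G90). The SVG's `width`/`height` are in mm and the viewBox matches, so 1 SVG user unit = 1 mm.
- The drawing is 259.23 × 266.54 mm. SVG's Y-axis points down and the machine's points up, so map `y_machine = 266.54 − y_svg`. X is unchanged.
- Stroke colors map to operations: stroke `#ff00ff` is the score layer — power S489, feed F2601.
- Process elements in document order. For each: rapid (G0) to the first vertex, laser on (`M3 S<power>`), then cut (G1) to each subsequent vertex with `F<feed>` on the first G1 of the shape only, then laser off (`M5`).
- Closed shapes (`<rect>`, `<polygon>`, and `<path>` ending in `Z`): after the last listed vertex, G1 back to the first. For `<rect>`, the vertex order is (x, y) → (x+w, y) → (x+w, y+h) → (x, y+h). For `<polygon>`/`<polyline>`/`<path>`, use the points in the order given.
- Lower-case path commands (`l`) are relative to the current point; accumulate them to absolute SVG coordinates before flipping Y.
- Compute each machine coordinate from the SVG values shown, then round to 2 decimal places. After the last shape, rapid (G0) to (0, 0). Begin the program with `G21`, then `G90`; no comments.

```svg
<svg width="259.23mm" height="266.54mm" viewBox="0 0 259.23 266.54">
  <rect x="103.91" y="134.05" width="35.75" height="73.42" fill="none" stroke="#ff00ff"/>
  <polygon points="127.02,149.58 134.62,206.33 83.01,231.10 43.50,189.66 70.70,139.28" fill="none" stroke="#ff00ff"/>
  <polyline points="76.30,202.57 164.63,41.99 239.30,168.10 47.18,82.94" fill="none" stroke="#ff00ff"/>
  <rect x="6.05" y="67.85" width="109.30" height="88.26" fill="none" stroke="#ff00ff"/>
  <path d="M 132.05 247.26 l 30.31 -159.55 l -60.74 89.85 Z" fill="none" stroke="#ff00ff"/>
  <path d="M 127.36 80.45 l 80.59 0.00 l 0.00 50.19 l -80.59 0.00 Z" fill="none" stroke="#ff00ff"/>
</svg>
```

G21
G90
G0 X103.91 Y132.49
M3 S489
G1 X139.66 Y132.49 F2601
G1 X139.66 Y59.07
G1 X103.91 Y59.07
G1 X103.91 Y132.49
M5
G0 X127.02 Y116.96
M3 S489
G1 X134.62 Y60.21 F2601
G1 X83.01 Y35.44
G1 X43.50 Y76.88
G1 X70.70 Y127.26
G1 X127.02 Y116.96
M5
G0 X76.30 Y63.97
M3 S489
G1 X164.63 Y224.55 F2601
G1 X239.30 Y98.44
G1 X47.18 Y183.60
M5
G0 X6.05 Y198.69
M3 S489
G1 X115.35 Y198.69 F2601
G1 X115.35 Y110.43
G1 X6.05 Y110.43
G1 X6.05 Y198.69
M5
G0 X132.05 Y19.28
M3 S489
G1 X162.36 Y178.83 F2601
G1 X101.62 Y88.98
G1 X132.05 Y19.28
M5
G0 X127.36 Y186.09
M3 S489
G1 X207.95 Y186.09 F2601
G1 X207.95 Y135.90
G1 X127.36 Y135.90
G1 X127.36 Y186.09
M5
G0 X0.00 Y0.00

viewBox `0 0 259.23 266.54` with mm width/height → 1 unit = 1 mm. Flip: y_m = 266.54 − y_svg.

**Shape 1** — `<rect>` rectangle, stroke `#ff00ff` → score (S489, F2601). Machine vertices: (103.91,132.49) → (139.66,132.49) → (139.66,59.07) → (103.91,59.07) → (103.91,132.49). Closed: final G1 returns to the first vertex.

**Shape 2** — `<polygon>` regular polygon, stroke `#ff00ff` → score (S489, F2601). Machine vertices: (127.02,116.96) → (134.62,60.21) → (83.01,35.44) → (43.50,76.88) → (70.70,127.26) → (127.02,116.96). Closed: final G1 returns to the first vertex.

**Shape 3** — `<polyline>` open polyline, stroke `#ff00ff` → score (S489, F2601). Machine vertices: (76.30,63.97) → (164.63,224.55) → (239.30,98.44) → (47.18,183.60). Open path.

**Shape 4** — `<rect>` rectangle, stroke `#ff00ff` → score (S489, F2601). Machine vertices: (6.05,198.69) → (115.35,198.69) → (115.35,110.43) → (6.05,110.43) → (6.05,198.69). Closed: final G1 returns to the first vertex.

**Shape 5** — `<path>` closed polygon, stroke `#ff00ff` → score (S489, F2601). Machine vertices: (132.05,19.28) → (162.36,178.83) → (101.62,88.98) → (132.05,19.28). Closed: final G1 returns to the first vertex.

**Shape 6** — `<path>` rectangle, stroke `#ff00ff` → score (S489, F2601). Machine vertices: (127.36,186.09) → (207.95,186.09) → (207.95,135.90) → (127.36,135.90) → (127.36,186.09). Closed: final G1 returns to the first vertex.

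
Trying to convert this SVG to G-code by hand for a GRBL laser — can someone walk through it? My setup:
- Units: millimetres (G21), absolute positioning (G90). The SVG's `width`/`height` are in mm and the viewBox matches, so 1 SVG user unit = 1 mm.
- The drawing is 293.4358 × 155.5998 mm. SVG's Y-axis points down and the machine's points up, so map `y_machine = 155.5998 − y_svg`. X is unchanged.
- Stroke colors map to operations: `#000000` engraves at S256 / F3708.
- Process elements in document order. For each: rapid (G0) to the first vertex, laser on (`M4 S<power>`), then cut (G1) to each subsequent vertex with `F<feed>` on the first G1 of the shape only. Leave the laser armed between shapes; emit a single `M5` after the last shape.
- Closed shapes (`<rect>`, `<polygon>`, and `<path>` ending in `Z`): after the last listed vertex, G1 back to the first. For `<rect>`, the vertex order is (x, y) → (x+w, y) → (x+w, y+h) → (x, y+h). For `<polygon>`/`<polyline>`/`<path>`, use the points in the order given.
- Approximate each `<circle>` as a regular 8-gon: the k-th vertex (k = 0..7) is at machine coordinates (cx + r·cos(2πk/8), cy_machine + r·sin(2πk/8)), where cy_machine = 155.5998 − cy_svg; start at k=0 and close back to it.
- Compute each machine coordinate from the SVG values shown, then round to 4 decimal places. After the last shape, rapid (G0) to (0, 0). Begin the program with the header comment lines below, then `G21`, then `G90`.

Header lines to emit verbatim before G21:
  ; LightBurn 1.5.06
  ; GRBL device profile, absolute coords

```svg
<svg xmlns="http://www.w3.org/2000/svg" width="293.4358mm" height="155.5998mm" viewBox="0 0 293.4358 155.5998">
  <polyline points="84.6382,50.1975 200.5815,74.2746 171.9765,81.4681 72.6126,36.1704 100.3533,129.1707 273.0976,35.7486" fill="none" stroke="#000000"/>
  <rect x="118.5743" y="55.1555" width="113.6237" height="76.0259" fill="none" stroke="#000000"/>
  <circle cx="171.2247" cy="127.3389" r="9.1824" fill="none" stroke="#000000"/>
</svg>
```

; LightBurn 1.5.06
; GRBL device profile, absolute coords
G21
G90
G0 X84.6382 Y105.4023
M4 S256
G1 X200.5815 Y81.3252 F3708
G1 X171.9765 Y74.1317
G1 X72.6126 Y119.4294
G1 X100.3533 Y26.4291
G1 X273.0976 Y119.8512
G0 X118.5743 Y100.4443
M4 S256
G1 X232.1980 Y100.4443 F3708
G1 X232.1980 Y24.4184
G1 X118.5743 Y24.4184
G1 X118.5743 Y100.4443
G0 X180.4071 Y28.2609
M4 S256
G1 X177.7176 Y34.7538 F3708
G1 X171.2247 Y37.4433
G1 X164.7318 Y34.7538
G1 X162.0423 Y28.2609
G1 X164.7318 Y21.7680
G1 X171.2247 Y19.0785
G1 X177.7176 Y21.7680
G1 X180.4071 Y28.2609
M5
G0 X0.0000 Y0.0000

1 u = 1 mm; y_m = 155.5998 − y.

[1] `<polyline>` open polyline, #000000→engrave S256 F3708: (84.6382,105.4023) → (200.5815,81.3252) → (171.9765,74.1317) → (72.6126,119.4294) → (100.3533,26.4291) → (273.0976,119.8512)

[2] `<rect>` rectangle, #000000→engrave S256 F3708: (118.5743,100.4443) → (232.1980,100.4443) → (232.1980,24.4184) → (118.5743,24.4184) → (118.5743,100.4443) (closed)

[3] `<circle>` circle, #000000→engrave S256 F3708: (180.4071,28.2609) → (177.7176,34.7538) → (171.2247,37.4433) → (164.7318,34.7538) → (162.0423,28.2609) → (164.7318,21.7680) → (171.2247,19.0785) → (177.7176,21.7680) → (180.4071,28.2609) (closed)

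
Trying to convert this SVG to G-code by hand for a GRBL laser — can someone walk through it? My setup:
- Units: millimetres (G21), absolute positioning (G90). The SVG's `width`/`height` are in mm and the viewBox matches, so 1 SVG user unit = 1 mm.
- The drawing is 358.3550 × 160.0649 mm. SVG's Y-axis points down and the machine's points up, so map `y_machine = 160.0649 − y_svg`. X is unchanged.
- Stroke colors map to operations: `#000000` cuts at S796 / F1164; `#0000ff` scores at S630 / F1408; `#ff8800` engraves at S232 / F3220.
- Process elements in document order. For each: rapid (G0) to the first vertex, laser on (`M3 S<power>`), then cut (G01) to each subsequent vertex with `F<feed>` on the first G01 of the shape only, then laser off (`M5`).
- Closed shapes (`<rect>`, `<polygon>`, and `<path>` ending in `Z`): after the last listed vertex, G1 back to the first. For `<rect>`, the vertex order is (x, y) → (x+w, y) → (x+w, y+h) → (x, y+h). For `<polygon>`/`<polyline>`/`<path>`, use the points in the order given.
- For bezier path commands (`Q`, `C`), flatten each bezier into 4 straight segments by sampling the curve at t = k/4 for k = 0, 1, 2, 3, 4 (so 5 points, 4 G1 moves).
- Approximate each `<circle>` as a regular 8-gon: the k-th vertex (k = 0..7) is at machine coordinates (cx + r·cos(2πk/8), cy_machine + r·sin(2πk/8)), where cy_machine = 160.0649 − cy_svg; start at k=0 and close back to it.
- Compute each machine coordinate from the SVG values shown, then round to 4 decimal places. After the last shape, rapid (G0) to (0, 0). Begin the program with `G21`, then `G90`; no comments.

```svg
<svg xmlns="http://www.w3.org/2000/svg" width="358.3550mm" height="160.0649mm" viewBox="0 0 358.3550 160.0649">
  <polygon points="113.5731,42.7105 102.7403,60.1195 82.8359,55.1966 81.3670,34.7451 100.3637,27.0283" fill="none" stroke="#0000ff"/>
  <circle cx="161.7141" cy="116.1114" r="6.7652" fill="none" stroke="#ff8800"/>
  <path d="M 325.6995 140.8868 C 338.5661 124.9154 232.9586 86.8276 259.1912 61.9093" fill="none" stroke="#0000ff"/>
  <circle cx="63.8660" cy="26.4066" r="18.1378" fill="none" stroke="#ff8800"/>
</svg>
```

G21
G90
G0 X113.5731 Y117.3544
M3 S630
G01 X102.7403 Y99.9454 F1408
G01 X82.8359 Y104.8683
G01 X81.3670 Y125.3198
G01 X100.3637 Y133.0366
G01 X113.5731 Y117.3544
M5
G0 X168.4793 Y43.9535
M3 S232
G01 X166.4978 Y48.7372 F3220
G01 X161.7141 Y50.7187
G01 X156.9304 Y48.7372
G01 X154.9489 Y43.9535
G01 X156.9304 Y39.1698
G01 X161.7141 Y37.1883
G01 X166.4978 Y39.1698
G01 X168.4793 Y43.9535
M5
G0 X325.6995 Y19.1781
M3 S630
G01 X317.0467 Y34.7521 F1408
G01 X287.4331 Y55.3118
G01 X260.3256 Y77.5489
G01 X259.1912 Y98.1556
M5
G0 X82.0038 Y133.6583
M3 S232
G01 X76.6914 Y146.4837 F3220
G01 X63.8660 Y151.7961
G01 X51.0406 Y146.4837
G01 X45.7282 Y133.6583
G01 X51.0406 Y120.8329
G01 X63.8660 Y115.5205
G01 X76.6914 Y120.8329
G01 X82.0038 Y133.6583
M5
G0 X0.0000 Y0.0000

viewBox `0 0 358.3550 160.0649` with mm width/height → 1 unit = 1 mm. Flip: y_m = 160.0649 − y_svg.

**Shape 1** — `<polygon>` regular polygon, stroke `#0000ff` → score (S630, F1408). Machine vertices: (113.5731,117.3544) → (102.7403,99.9454) → (82.8359,104.8683) → (81.3670,125.3198) → (100.3637,133.0366) → (113.5731,117.3544). Closed: final G1 returns to the first vertex.

**Shape 2** — `<circle>` circle, stroke `#ff8800` → engrave (S232, F3220). Machine vertices: (168.4793,43.9535) → (166.4978,48.7372) → (161.7141,50.7187) → (156.9304,48.7372) → (154.9489,43.9535) → (156.9304,39.1698) → (161.7141,37.1883) → (166.4978,39.1698) → (168.4793,43.9535). Closed: final G1 returns to the first vertex.

**Shape 3** — `<path>` cubic bezier, stroke `#0000ff` → score (S630, F1408). Control points (SVG): P0=(325.6995,140.8868), P1=(338.5661,124.9154), P2=(232.9586,86.8276), P3=(259.1912,61.9093); sampled at t=k/4. Machine vertices: (325.6995,19.1781) → (317.0467,34.7521) → (287.4331,55.3118) → (260.3256,77.5489) → (259.1912,98.1556). Open path.

**Shape 4** — `<circle>` circle, stroke `#ff8800` → engrave (S232, F3220). Machine vertices: (82.0038,133.6583) → (76.6914,146.4837) → (63.8660,151.7961) → (51.0406,146.4837) → (45.7282,133.6583) → (51.0406,120.8329) → (63.8660,115.5205) → (76.6914,120.8329) → (82.0038,133.6583). Closed: final G1 returns to the first vertex.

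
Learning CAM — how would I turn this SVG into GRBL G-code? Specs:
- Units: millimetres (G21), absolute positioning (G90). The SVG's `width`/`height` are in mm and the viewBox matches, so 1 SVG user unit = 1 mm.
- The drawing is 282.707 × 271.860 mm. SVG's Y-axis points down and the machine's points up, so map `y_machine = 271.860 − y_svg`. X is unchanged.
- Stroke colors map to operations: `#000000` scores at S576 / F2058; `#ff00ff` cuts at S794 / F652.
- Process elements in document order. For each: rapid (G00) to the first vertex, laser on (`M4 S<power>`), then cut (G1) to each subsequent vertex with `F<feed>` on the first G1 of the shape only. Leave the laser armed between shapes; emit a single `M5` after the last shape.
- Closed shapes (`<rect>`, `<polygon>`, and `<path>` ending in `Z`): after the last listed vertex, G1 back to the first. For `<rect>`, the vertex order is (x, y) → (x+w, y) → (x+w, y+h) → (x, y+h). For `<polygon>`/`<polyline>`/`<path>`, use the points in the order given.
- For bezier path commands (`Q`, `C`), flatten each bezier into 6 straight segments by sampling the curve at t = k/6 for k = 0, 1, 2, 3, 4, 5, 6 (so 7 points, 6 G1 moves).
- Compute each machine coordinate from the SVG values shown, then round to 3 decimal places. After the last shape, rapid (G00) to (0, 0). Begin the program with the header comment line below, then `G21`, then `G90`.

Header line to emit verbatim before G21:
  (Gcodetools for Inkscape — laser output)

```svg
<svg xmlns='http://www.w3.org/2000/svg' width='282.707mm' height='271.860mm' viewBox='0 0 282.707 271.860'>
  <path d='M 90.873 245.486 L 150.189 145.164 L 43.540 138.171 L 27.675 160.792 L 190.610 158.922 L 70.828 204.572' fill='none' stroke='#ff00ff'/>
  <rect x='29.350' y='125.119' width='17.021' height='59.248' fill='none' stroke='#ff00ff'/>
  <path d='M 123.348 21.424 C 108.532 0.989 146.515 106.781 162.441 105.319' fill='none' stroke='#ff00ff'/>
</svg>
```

viewBox `0 0 282.707 271.860` with mm width/height → 1 unit = 1 mm. Flip: y_m = 271.860 − y_svg.

**Shape 1** — `<path>` open polyline, stroke `#ff00ff` → cut (S794, F652). Machine vertices: (90.873,26.374) → (150.189,126.696) → (43.540,133.689) → (27.675,111.068) → (190.610,112.938) → (70.828,67.288). Open path.

**Shape 2** — `<rect>` rectangle, stroke `#ff00ff` → cut (S794, F652). Machine vertices: (29.350,146.741) → (46.371,146.741) → (46.371,87.493) → (29.350,87.493) → (29.350,146.741). Closed: final G1 returns to the first vertex.

**Shape 3** — `<path>` cubic bezier, stroke `#ff00ff` → cut (S794, F652). Control points (SVG): P0=(123.348,21.424), P1=(108.532,0.989), P2=(146.515,106.781), P3=(162.441,105.319); sampled at t=k/6. Machine vertices: (123.348,250.436) → (119.993,251.216) → (123.359,237.443) → (131.366,215.603) → (141.935,192.183) → (152.986,173.667) → (162.441,166.541). Open path.

(Gcodetools for Inkscape — laser output)
G21
G90
G00 X90.873 Y26.374
M4 S794
G1 X150.189 Y126.696 F652
G1 X43.540 Y133.689
G1 X27.675 Y111.068
G1 X190.610 Y112.938
G1 X70.828 Y67.288
G00 X29.350 Y146.741
M4 S794
G1 X46.371 Y146.741 F652
G1 X46.371 Y87.493
G1 X29.350 Y87.493
G1 X29.350 Y146.741
G00 X123.348 Y250.436
M4 S794
G1 X119.993 Y251.216 F652
G1 X123.359 Y237.443
G1 X131.366 Y215.603
G1 X141.935 Y192.183
G1 X152.986 Y173.667
G1 X162.441 Y166.541
M5
G00 X0.000 Y0.000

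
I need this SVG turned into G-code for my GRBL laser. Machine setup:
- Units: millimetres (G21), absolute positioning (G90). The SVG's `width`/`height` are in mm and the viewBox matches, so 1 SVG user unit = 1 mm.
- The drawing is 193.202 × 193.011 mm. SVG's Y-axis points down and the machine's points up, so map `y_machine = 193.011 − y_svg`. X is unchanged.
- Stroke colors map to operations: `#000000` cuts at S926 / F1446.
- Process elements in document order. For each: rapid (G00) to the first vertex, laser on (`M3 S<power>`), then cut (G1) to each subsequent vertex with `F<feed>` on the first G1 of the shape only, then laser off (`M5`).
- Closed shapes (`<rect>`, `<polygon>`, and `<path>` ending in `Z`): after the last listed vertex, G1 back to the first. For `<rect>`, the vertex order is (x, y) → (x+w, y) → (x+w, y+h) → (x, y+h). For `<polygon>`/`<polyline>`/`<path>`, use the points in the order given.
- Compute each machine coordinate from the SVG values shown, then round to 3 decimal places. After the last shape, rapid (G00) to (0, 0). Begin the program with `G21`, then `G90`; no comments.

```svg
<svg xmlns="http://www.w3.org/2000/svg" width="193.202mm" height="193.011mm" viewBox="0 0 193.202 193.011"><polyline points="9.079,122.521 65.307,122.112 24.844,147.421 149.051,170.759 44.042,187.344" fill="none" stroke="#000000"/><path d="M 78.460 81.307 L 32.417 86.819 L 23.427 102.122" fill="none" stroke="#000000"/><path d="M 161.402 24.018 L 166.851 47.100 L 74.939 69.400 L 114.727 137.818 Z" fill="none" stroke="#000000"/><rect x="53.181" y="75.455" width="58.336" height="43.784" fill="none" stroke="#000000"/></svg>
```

Since the viewBox matches the mm dimensions, user units are millimetres directly. The only transform is the Y-flip y_m = 193.011 − y_svg.

Shape 1 is a open polyline drawn with `<polyline>`. Its stroke #000000 means cut at S926, F1446. After flipping Y the toolpath is (9.079,70.490) → (65.307,70.899) → (24.844,45.590) → (149.051,22.252) → (44.042,5.667).

Shape 2 is a open polyline drawn with `<path>`. Its stroke #000000 means cut at S926, F1446. After flipping Y the toolpath is (78.460,111.704) → (32.417,106.192) → (23.427,90.889).

Shape 3 is a closed polygon drawn with `<path>`. Its stroke #000000 means cut at S926, F1446. After flipping Y the toolpath is (161.402,168.993) → (166.851,145.911) → (74.939,123.611) → (114.727,55.193) → (161.402,168.993), returning to the start.

Shape 4 is a rectangle drawn with `<rect>`. Its stroke #000000 means cut at S926, F1446. After flipping Y the toolpath is (53.181,117.556) → (111.517,117.556) → (111.517,73.772) → (53.181,73.772) → (53.181,117.556), returning to the start.

G21
G90
G00 X9.079 Y70.490
M3 S926
G1 X65.307 Y70.899 F1446
G1 X24.844 Y45.590
G1 X149.051 Y22.252
G1 X44.042 Y5.667
M5
G00 X78.460 Y111.704
M3 S926
G1 X32.417 Y106.192 F1446
G1 X23.427 Y90.889
M5
G00 X161.402 Y168.993
M3 S926
G1 X166.851 Y145.911 F1446
G1 X74.939 Y123.611
G1 X114.727 Y55.193
G1 X161.402 Y168.993
M5
G00 X53.181 Y117.556
M3 S926
G1 X111.517 Y117.556 F1446
G1 X111.517 Y73.772
G1 X53.181 Y73.772
G1 X53.181 Y117.556
M5
G00 X0.000 Y0.000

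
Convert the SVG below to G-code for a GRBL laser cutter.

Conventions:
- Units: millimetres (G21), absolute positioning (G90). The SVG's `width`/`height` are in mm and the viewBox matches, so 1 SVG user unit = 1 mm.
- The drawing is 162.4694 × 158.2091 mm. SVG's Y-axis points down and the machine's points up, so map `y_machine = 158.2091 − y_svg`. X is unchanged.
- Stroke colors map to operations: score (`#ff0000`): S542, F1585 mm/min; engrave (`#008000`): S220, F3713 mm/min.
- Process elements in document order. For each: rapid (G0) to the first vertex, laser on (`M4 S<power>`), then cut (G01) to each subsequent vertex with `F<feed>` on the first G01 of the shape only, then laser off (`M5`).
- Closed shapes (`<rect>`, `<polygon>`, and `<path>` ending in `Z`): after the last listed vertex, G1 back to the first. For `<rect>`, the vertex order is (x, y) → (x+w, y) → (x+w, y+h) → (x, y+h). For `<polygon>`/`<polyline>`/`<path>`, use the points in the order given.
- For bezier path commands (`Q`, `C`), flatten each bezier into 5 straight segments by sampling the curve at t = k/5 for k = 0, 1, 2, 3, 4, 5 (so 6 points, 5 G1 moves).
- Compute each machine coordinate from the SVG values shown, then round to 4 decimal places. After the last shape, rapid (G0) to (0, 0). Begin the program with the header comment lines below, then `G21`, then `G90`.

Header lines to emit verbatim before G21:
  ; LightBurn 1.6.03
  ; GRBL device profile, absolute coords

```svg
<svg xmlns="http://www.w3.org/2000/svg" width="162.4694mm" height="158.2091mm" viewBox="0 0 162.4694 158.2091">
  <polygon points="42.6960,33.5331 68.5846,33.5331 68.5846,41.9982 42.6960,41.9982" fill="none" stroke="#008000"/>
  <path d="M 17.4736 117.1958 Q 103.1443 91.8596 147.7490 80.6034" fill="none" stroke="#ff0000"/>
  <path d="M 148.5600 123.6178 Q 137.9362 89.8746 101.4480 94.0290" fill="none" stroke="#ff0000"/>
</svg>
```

; LightBurn 1.6.03
; GRBL device profile, absolute coords
G21
G90
G0 X42.6960 Y124.6760
M4 S220
G01 X68.5846 Y124.6760 F3713
G01 X68.5846 Y116.2109
G01 X42.6960 Y116.2109
G01 X42.6960 Y124.6760
M5
G0 X17.4736 Y41.0133
M4 S542
G01 X50.0992 Y50.5846 F1585
G01 X79.4396 Y59.0295
G01 X105.4947 Y66.3479
G01 X128.2645 Y72.5400
G01 X147.7490 Y77.6057
M5
G0 X148.5600 Y34.5913
M4 S542
G01 X143.2759 Y46.5727 F1585
G01 X135.9227 Y55.5222
G01 X126.5003 Y61.4400
G01 X115.0087 Y64.3260
G01 X101.4480 Y64.1801
M5
G0 X0.0000 Y0.0000

viewBox `0 0 162.4694 158.2091` with mm width/height → 1 unit = 1 mm. Flip: y_m = 158.2091 − y_svg.

**Shape 1** — `<polygon>` rectangle, stroke `#008000` → engrave (S220, F3713). Machine vertices: (42.6960,124.6760) → (68.5846,124.6760) → (68.5846,116.2109) → (42.6960,116.2109) → (42.6960,124.6760). Closed: final G1 returns to the first vertex.

**Shape 2** — `<path>` quadratic bezier, stroke `#ff0000` → score (S542, F1585). Control points (SVG): P0=(17.4736,117.1958), P1=(103.1443,91.8596), P2=(147.7490,80.6034); sampled at t=k/5. Machine vertices: (17.4736,41.0133) → (50.0992,50.5846) → (79.4396,59.0295) → (105.4947,66.3479) → (128.2645,72.5400) → (147.7490,77.6057). Open path.

**Shape 3** — `<path>` quadratic bezier, stroke `#ff0000` → score (S542, F1585). Control points (SVG): P0=(148.5600,123.6178), P1=(137.9362,89.8746), P2=(101.4480,94.0290); sampled at t=k/5. Machine vertices: (148.5600,34.5913) → (143.2759,46.5727) → (135.9227,55.5222) → (126.5003,61.4400) → (115.0087,64.3260) → (101.4480,64.1801). Open path.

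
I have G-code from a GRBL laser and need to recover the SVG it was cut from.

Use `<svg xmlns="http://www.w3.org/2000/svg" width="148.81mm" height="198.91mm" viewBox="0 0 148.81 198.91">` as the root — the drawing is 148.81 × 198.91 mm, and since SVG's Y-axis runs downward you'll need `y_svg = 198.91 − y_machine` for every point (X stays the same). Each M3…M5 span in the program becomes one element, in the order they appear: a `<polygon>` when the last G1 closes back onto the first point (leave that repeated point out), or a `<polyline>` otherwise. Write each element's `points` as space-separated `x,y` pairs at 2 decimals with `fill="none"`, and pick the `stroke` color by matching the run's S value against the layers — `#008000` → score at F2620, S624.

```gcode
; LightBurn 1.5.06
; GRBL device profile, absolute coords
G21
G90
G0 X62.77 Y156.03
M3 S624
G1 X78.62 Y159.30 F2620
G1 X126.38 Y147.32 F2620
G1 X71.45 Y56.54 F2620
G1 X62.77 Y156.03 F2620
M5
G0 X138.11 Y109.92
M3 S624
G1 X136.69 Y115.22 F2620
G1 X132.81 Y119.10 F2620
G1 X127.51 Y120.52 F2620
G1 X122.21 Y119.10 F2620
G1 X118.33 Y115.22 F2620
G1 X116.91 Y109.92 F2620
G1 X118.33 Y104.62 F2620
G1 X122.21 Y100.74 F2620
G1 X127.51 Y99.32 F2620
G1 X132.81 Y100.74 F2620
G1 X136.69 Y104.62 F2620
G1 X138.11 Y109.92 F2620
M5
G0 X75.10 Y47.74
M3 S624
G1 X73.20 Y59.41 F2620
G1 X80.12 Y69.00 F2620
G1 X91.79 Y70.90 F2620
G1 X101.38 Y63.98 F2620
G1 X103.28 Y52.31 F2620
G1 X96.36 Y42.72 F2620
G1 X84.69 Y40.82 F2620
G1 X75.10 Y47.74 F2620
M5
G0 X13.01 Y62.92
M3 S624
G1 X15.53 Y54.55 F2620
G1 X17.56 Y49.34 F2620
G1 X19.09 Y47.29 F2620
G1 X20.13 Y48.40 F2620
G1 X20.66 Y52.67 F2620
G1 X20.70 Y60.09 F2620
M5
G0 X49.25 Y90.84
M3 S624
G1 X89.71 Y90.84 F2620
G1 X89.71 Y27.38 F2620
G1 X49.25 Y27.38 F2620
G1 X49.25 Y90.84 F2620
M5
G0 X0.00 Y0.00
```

<svg xmlns="http://www.w3.org/2000/svg" width="148.81mm" height="198.91mm" viewBox="0 0 148.81 198.91">
  <polygon points="62.77,42.88 78.62,39.61 126.38,51.59 71.45,142.37" fill="none" stroke="#008000"/>
  <polygon points="138.11,88.99 136.69,83.69 132.81,79.81 127.51,78.39 122.21,79.81 118.33,83.69 116.91,88.99 118.33,94.29 122.21,98.17 127.51,99.59 132.81,98.17 136.69,94.29" fill="none" stroke="#008000"/>
  <polygon points="75.10,151.17 73.20,139.50 80.12,129.91 91.79,128.01 101.38,134.93 103.28,146.60 96.36,156.19 84.69,158.09" fill="none" stroke="#008000"/>
  <polyline points="13.01,135.99 15.53,144.36 17.56,149.57 19.09,151.62 20.13,150.51 20.66,146.24 20.70,138.82" fill="none" stroke="#008000"/>
  <polygon points="49.25,108.07 89.71,108.07 89.71,171.53 49.25,171.53" fill="none" stroke="#008000"/>
</svg>

Machine Y-up, SVG Y-down with viewBox height 198.91, so y_svg = 198.91 − y_machine; X carries over. Every run uses S624, so all elements get stroke `#008000` (score).

Run 1: The run returns to its start, so emit a `<polygon>` with points (Y-flipped): 62.77,42.88 78.62,39.61 126.38,51.59 71.45,142.37.

Run 2: The run returns to its start, so emit a `<polygon>` with points (Y-flipped): 138.11,88.99 136.69,83.69 132.81,79.81 127.51,78.39 122.21,79.81 118.33,83.69 116.91,88.99 118.33,94.29 122.21,98.17 127.51,99.59 132.81,98.17 136.69,94.29.

Run 3: The run returns to its start, so emit a `<polygon>` with points (Y-flipped): 75.10,151.17 73.20,139.50 80.12,129.91 91.79,128.01 101.38,134.93 103.28,146.60 96.36,156.19 84.69,158.09.

Run 4: The run is open, so emit a `<polyline>` with points (Y-flipped): 13.01,135.99 15.53,144.36 17.56,149.57 19.09,151.62 20.13,150.51 20.66,146.24 20.70,138.82.

Run 5: The run returns to its start, so emit a `<polygon>` with points (Y-flipped): 49.25,108.07 89.71,108.07 89.71,171.53 49.25,171.53.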